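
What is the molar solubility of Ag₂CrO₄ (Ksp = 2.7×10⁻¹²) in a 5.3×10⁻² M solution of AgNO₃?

Ag₂CrO₄(s) ⇌ 2 Ag⁺(aq) + CrO₄²⁻(aq)
The solution already contains Ag⁺ at 5.3×10⁻² M. Let s be the molar solubility of Ag₂CrO₄.
[Ag⁺] ≈ 5.3×10⁻² M (common ion dominates); [CrO₄²⁻] = s.
Ksp = [Ag⁺]^2[CrO₄²⁻] = (5.3×10⁻²)^2s
s = 2.7×10⁻¹² / (5.3×10⁻²)^2 = 9.6×10⁻¹⁰
s = 9.6×10⁻¹⁰ M

9.6×10⁻¹⁰ M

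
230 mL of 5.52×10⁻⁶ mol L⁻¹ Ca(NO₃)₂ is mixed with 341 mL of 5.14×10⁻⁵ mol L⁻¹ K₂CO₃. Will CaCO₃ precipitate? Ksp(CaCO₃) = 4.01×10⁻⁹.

No

The combined volume is 571 mL.
[Ca²⁺] = (5.52×10⁻⁶)(230)/571 = 2.22×10⁻⁶ mol L⁻¹
[CO₃²⁻] = (5.14×10⁻⁵)(341)/571 = 3.07×10⁻⁵ mol L⁻¹
Q = [Ca²⁺][CO₃²⁻] = 6.83×10⁻¹¹
Q = 6.83×10⁻¹¹ < Ksp = 4.01×10⁻⁹, so the solution is unsaturated and no precipitate forms.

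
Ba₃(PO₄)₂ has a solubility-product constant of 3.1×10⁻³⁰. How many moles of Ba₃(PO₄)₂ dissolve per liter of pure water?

Ba₃(PO₄)₂(s) ⇌ 3 Ba²⁺(aq) + 2 PO₄³⁻(aq)
For each mole of Ba₃(PO₄)₂ that dissolves per liter, [Ba²⁺] = 3s and [PO₄³⁻] = 2s; let s denote this solubility.
Ksp = [Ba²⁺]^3[PO₄³⁻]^2 = (3s)^3 · (2s)^2 = 108s^5
108s^5 = 3.1×10⁻³⁰  ⇒  s^5 = 2.9×10⁻³²
s = (2.9×10⁻³²)^(1/5) = 4.9×10⁻⁷ mol L⁻¹

4.9×10⁻⁷ M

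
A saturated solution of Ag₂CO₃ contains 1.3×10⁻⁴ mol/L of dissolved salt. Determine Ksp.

Ag₂CO₃(s) ⇌ 2 Ag⁺(aq) + CO₃²⁻(aq)
Let s be the molar solubility. Then [Ag⁺] = 2s and [CO₃²⁻] = s.
Ksp = [Ag⁺]^2[CO₃²⁻] = (2s)^2 · s = 4s^3
Ksp = 4 × (1.3×10⁻⁴)^3 = 8.8×10⁻¹²

Ksp = 8.8×10⁻¹²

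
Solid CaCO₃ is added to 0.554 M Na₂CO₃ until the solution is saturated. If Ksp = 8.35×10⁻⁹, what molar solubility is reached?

CaCO₃(s) ⇌ Ca²⁺(aq) + CO₃²⁻(aq)
Let s be the solubility of CaCO₃ here. The common ion gives [CO₃²⁻] ≈ 0.554 M, and [Ca²⁺] = s.
Ksp = [Ca²⁺][CO₃²⁻] = s(0.554)
s = 8.35×10⁻⁹ / (0.554) = 1.51×10⁻⁸
s = 1.51×10⁻⁸ M

1.51×10⁻⁸ M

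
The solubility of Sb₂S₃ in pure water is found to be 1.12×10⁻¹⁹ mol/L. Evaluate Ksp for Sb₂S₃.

Sb₂S₃(s) ⇌ 2 Sb³⁺(aq) + 3 S²⁻(aq)
With molar solubility s: [Sb³⁺] = 2s, [S²⁻] = 3s.
Ksp = [Sb³⁺]^2[S²⁻]^3 = (2s)^2 · (3s)^3 = 108s^5
Ksp = 108 × (1.12×10⁻¹⁹)^5 = 1.90×10⁻⁹³

Ksp = 1.90×10⁻⁹³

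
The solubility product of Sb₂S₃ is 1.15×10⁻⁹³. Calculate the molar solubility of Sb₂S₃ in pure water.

1.01×10⁻¹⁹ M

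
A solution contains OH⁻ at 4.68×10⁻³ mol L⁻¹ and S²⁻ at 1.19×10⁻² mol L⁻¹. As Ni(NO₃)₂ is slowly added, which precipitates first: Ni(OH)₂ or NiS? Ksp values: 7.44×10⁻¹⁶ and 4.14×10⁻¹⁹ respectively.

NiS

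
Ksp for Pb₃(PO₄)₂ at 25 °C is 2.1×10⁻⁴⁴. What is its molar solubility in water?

7.2×10⁻¹⁰ M

Pb₃(PO₄)₂(s) ⇌ 3 Pb²⁺(aq) + 2 PO₄³⁻(aq)
With molar solubility s: [Pb²⁺] = 3s, [PO₄³⁻] = 2s.
Ksp = [Pb²⁺]^3[PO₄³⁻]^2 = (3s)^3 · (2s)^2 = 108s^5
108s^5 = 2.1×10⁻⁴⁴  ⇒  s^5 = 1.9×10⁻⁴⁶
s = (1.9×10⁻⁴⁶)^(1/5) = 7.2×10⁻¹⁰ mol L⁻¹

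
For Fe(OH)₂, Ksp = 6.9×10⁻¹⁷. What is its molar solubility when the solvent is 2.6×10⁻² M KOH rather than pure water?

1.0×10⁻¹³ M

Fe(OH)₂(s) ⇌ Fe²⁺(aq) + 2 OH⁻(aq)
With OH⁻ already at 2.6×10⁻² M and s small, take [OH⁻] ≈ 2.6×10⁻² M and [Fe²⁺] = s.
Ksp = [Fe²⁺][OH⁻]^2 = s(2.6×10⁻²)^2
s = 6.9×10⁻¹⁷ / (2.6×10⁻²)^2 = 1.0×10⁻¹³
s = 1.0×10⁻¹³ M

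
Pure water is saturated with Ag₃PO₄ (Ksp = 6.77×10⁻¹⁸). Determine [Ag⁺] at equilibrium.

6.71×10⁻⁵ M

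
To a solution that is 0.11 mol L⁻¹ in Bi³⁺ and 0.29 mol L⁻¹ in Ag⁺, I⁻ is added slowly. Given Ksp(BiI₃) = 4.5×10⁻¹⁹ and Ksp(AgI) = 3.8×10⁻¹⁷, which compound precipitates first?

Precipitation of each salt begins when its ion product equals Ksp.
For BiI₃: [I⁻] = (Ksp/[Bi³⁺])^(1/3) = 1.6×10⁻⁶ mol L⁻¹
For AgI: [I⁻] = (Ksp/[Ag⁺]) = 1.3×10⁻¹⁶ mol L⁻¹
AgI requires the lower [I⁻], so it precipitates first.

AgI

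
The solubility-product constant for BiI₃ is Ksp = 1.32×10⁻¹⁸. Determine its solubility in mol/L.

1.49×10⁻⁵ M

BiI₃(s) ⇌ Bi³⁺(aq) + 3 I⁻(aq)
With molar solubility s: [Bi³⁺] = s, [I⁻] = 3s.
Ksp = [Bi³⁺][I⁻]^3 = s · (3s)^3 = 27s^4
27s^4 = 1.32×10⁻¹⁸  ⇒  s^4 = 4.89×10⁻²⁰
s = (4.89×10⁻²⁰)^(1/4) = 1.49×10⁻⁵ M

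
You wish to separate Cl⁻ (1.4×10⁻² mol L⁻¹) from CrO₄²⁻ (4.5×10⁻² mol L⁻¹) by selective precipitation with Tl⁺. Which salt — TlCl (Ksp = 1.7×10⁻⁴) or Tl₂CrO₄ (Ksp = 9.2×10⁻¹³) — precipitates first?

Tl₂CrO₄

A salt starts to precipitate once the ion product Q reaches its Ksp.
For TlCl: [Tl⁺] = (Ksp/[Cl⁻]) = 1.2×10⁻² mol L⁻¹
For Tl₂CrO₄: [Tl⁺] = (Ksp/[CrO₄²⁻])^(1/2) = 4.5×10⁻⁶ mol L⁻¹
Tl₂CrO₄ requires the lower [Tl⁺], so it precipitates first.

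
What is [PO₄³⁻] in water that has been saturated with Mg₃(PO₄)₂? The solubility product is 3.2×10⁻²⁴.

1.6×10⁻⁵ M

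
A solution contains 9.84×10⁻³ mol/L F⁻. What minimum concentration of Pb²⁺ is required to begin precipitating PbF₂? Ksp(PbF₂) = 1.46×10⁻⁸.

1.51×10⁻⁴ M

Each salt precipitates once Q = Ksp for that salt.
PbF₂(s) ⇌ Pb²⁺(aq) + 2 F⁻(aq)
Ksp = [Pb²⁺][F⁻]^2 = [Pb²⁺](9.84×10⁻³)^2
[Pb²⁺] = 1.46×10⁻⁸ / (9.84×10⁻³)^2 = 1.51×10⁻⁴
[Pb²⁺] = 1.51×10⁻⁴ mol/L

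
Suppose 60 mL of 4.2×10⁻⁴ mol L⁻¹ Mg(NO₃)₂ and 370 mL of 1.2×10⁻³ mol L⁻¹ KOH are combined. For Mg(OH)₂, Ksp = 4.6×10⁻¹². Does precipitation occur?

Yes

Total volume after mixing = 60 + 370 = 430 mL.
[Mg²⁺] = (4.2×10⁻⁴)(60)/430 = 5.9×10⁻⁵ mol L⁻¹
[OH⁻] = (1.2×10⁻³)(370)/430 = 1.0×10⁻³ mol L⁻¹
Q = [Mg²⁺][OH⁻]^2 = 6.2×10⁻¹¹
Because Q > Ksp (6.2×10⁻¹¹ vs 4.6×10⁻¹²), a precipitate of Mg(OH)₂ forms.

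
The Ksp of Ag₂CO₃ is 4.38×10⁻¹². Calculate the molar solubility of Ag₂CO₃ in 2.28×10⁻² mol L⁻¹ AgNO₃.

8.43×10⁻⁹ M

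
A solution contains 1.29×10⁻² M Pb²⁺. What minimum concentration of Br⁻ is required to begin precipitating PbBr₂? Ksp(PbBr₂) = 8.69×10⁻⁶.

2.60×10⁻² M

Precipitation begins when Q = Ksp.
PbBr₂(s) ⇌ Pb²⁺(aq) + 2 Br⁻(aq)
Ksp = [Pb²⁺][Br⁻]^2 = [Br⁻]^2(1.29×10⁻²)
[Br⁻]^2 = 8.69×10⁻⁶ / (1.29×10⁻²) = 6.74×10⁻⁴
[Br⁻] = 2.60×10⁻² M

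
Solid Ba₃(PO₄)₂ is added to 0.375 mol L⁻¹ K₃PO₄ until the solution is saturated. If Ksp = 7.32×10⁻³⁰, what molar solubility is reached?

1.24×10⁻¹⁰ M

Ba₃(PO₄)₂(s) ⇌ 3 Ba²⁺(aq) + 2 PO₄³⁻(aq)
Let s be the solubility of Ba₃(PO₄)₂ here. The common ion gives [PO₄³⁻] ≈ 0.375 mol L⁻¹, and [Ba²⁺] = 3s.
Ksp = [Ba²⁺]^3[PO₄³⁻]^2 = (3s)^3(0.375)^2
(3s)^3 = 7.32×10⁻³⁰ / (0.375)^2 = 5.21×10⁻²⁹
s = 1.24×10⁻¹⁰ mol L⁻¹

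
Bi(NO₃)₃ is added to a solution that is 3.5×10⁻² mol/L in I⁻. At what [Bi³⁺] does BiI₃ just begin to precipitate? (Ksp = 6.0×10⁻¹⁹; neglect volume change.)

Each salt precipitates once Q = Ksp for that salt.
BiI₃(s) ⇌ Bi³⁺(aq) + 3 I⁻(aq)
Ksp = [Bi³⁺][I⁻]^3 = [Bi³⁺](3.5×10⁻²)^3
[Bi³⁺] = 6.0×10⁻¹⁹ / (3.5×10⁻²)^3 = 1.4×10⁻¹⁴
[Bi³⁺] = 1.4×10⁻¹⁴ mol/L

1.4×10⁻¹⁴ M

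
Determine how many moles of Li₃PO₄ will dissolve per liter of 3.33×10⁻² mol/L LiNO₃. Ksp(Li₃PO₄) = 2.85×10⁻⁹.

Li₃PO₄(s) ⇌ 3 Li⁺(aq) + PO₄³⁻(aq)
Li⁺ is already present at 3.33×10⁻² mol/L. If s mol/L of Li₃PO₄ dissolves, [PO₄³⁻] = s while [Li⁺] ≈ 3.33×10⁻² mol/L.
Ksp = [Li⁺]^3[PO₄³⁻] = (3.33×10⁻²)^3s
s = 2.85×10⁻⁹ / (3.33×10⁻²)^3 = 7.72×10⁻⁵
s = 7.72×10⁻⁵ mol/L

7.72×10⁻⁵ M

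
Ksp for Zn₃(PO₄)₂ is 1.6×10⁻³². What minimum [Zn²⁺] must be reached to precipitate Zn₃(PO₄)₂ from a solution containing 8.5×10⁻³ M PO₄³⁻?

Each salt precipitates once Q = Ksp for that salt.
Zn₃(PO₄)₂(s) ⇌ 3 Zn²⁺(aq) + 2 PO₄³⁻(aq)
Ksp = [Zn²⁺]^3[PO₄³⁻]^2 = [Zn²⁺]^3(8.5×10⁻³)^2
[Zn²⁺]^3 = 1.6×10⁻³² / (8.5×10⁻³)^2 = 2.2×10⁻²⁸
[Zn²⁺] = 6.1×10⁻¹⁰ M

6.1×10⁻¹⁰ M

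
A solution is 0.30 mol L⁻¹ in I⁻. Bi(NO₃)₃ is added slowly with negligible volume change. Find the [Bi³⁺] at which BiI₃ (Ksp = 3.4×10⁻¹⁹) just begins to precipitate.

1.3×10⁻¹⁷ M

Precipitation of each salt begins when its ion product equals Ksp.
BiI₃(s) ⇌ Bi³⁺(aq) + 3 I⁻(aq)
Ksp = [Bi³⁺][I⁻]^3 = [Bi³⁺](0.30)^3
[Bi³⁺] = 3.4×10⁻¹⁹ / (0.30)^3 = 1.3×10⁻¹⁷
[Bi³⁺] = 1.3×10⁻¹⁷ mol L⁻¹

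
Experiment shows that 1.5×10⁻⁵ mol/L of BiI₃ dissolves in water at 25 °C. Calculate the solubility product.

Ksp = 1.4×10⁻¹⁸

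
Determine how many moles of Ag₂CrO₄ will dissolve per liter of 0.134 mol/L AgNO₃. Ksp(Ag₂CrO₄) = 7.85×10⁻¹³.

4.37×10⁻¹¹ M

Ag₂CrO₄(s) ⇌ 2 Ag⁺(aq) + CrO₄²⁻(aq)
Ag⁺ is already present at 0.134 mol/L. If s mol/L of Ag₂CrO₄ dissolves, [CrO₄²⁻] = s while [Ag⁺] ≈ 0.134 mol/L.
Ksp = [Ag⁺]^2[CrO₄²⁻] = (0.134)^2s
s = 7.85×10⁻¹³ / (0.134)^2 = 4.37×10⁻¹¹
s = 4.37×10⁻¹¹ mol/L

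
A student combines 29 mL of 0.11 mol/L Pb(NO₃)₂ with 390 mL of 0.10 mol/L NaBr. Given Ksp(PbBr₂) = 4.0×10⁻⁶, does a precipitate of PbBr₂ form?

Yes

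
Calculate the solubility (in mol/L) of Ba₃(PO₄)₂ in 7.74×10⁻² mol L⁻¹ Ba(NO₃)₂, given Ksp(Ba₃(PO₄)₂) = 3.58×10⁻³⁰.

Ba₃(PO₄)₂(s) ⇌ 3 Ba²⁺(aq) + 2 PO₄³⁻(aq)
With Ba²⁺ already at 7.74×10⁻² mol L⁻¹ and s small, take [Ba²⁺] ≈ 7.74×10⁻² mol L⁻¹ and [PO₄³⁻] = 2s.
Ksp = [Ba²⁺]^3[PO₄³⁻]^2 = (7.74×10⁻²)^3(2s)^2
(2s)^2 = 3.58×10⁻³⁰ / (7.74×10⁻²)^3 = 7.72×10⁻²⁷
s = 4.39×10⁻¹⁴ mol L⁻¹

4.39×10⁻¹⁴ M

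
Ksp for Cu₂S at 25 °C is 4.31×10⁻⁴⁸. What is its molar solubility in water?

1.03×10⁻¹⁶ M

Cu₂S(s) ⇌ 2 Cu⁺(aq) + S²⁻(aq)
With molar solubility s: [Cu⁺] = 2s, [S²⁻] = s.
Ksp = [Cu⁺]^2[S²⁻] = (2s)^2 · s = 4s^3
4s^3 = 4.31×10⁻⁴⁸  ⇒  s^3 = 1.08×10⁻⁴⁸
s = (1.08×10⁻⁴⁸)^(1/3) = 1.03×10⁻¹⁶ M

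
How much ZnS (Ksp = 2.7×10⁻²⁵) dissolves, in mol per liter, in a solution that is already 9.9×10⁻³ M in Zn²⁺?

2.7×10⁻²³ M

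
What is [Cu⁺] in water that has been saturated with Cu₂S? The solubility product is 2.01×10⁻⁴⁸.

1.59×10⁻¹⁶ M

Cu₂S(s) ⇌ 2 Cu⁺(aq) + S²⁻(aq)
Let s be the molar solubility. Then [Cu⁺] = 2s and [S²⁻] = s.
Ksp = [Cu⁺]^2[S²⁻] = (2s)^2 · s = 4s^3 = 2.01×10⁻⁴⁸
s = 7.95×10⁻¹⁷ M
[Cu⁺] = 2s = 1.59×10⁻¹⁶ M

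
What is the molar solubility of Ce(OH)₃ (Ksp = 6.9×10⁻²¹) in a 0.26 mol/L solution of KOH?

3.9×10⁻¹⁹ M

Ce(OH)₃(s) ⇌ Ce³⁺(aq) + 3 OH⁻(aq)
With OH⁻ already at 0.26 mol/L and s small, take [OH⁻] ≈ 0.26 mol/L and [Ce³⁺] = s.
Ksp = [Ce³⁺][OH⁻]^3 = s(0.26)^3
s = 6.9×10⁻²¹ / (0.26)^3 = 3.9×10⁻¹⁹
s = 3.9×10⁻¹⁹ mol/L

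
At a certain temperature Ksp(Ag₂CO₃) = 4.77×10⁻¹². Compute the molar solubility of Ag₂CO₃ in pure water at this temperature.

1.06×10⁻⁴ M

Ag₂CO₃(s) ⇌ 2 Ag⁺(aq) + CO₃²⁻(aq)
Let s be the molar solubility. Then [Ag⁺] = 2s and [CO₃²⁻] = s.
Ksp = [Ag⁺]^2[CO₃²⁻] = (2s)^2 · s = 4s^3
4s^3 = 4.77×10⁻¹²  ⇒  s^3 = 1.19×10⁻¹²
s = 1.06×10⁻⁴ M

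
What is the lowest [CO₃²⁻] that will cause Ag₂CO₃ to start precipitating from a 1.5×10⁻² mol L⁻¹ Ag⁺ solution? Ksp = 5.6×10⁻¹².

2.5×10⁻⁸ M

The threshold for precipitation is Q = Ksp.
Ag₂CO₃(s) ⇌ 2 Ag⁺(aq) + CO₃²⁻(aq)
Ksp = [Ag⁺]^2[CO₃²⁻] = [CO₃²⁻](1.5×10⁻²)^2
[CO₃²⁻] = 5.6×10⁻¹² / (1.5×10⁻²)^2 = 2.5×10⁻⁸
[CO₃²⁻] = 2.5×10⁻⁸ mol L⁻¹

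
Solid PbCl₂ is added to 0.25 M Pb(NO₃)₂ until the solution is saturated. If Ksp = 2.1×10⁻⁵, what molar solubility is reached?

4.6×10⁻³ M

PbCl₂(s) ⇌ Pb²⁺(aq) + 2 Cl⁻(aq)
Let s be the solubility of PbCl₂ here. The common ion gives [Pb²⁺] ≈ 0.25 M, and [Cl⁻] = 2s.
Ksp = [Pb²⁺][Cl⁻]^2 = (0.25)(2s)^2
(2s)^2 = 2.1×10⁻⁵ / (0.25) = 8.4×10⁻⁵
s = 4.6×10⁻³ M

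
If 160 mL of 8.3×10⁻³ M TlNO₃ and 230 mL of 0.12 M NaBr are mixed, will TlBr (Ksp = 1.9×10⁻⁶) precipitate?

Yes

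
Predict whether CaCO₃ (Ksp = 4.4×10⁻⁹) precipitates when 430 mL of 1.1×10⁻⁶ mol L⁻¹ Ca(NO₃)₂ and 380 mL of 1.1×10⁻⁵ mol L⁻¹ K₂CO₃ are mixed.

After mixing, V = 430 mL + 380 mL = 810 mL.
[Ca²⁺] = (1.1×10⁻⁶)(430)/810 = 5.8×10⁻⁷ mol L⁻¹
[CO₃²⁻] = (1.1×10⁻⁵)(380)/810 = 5.2×10⁻⁶ mol L⁻¹
Q = [Ca²⁺][CO₃²⁻] = 3.0×10⁻¹²
Since Q (3.0×10⁻¹²) is less than Ksp (4.4×10⁻⁹), no CaCO₃ precipitates.

No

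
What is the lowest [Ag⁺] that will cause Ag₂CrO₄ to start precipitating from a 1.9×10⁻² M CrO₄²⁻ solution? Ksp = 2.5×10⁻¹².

1.1×10⁻⁵ M

Precipitation begins when Q = Ksp.
Ag₂CrO₄(s) ⇌ 2 Ag⁺(aq) + CrO₄²⁻(aq)
Ksp = [Ag⁺]^2[CrO₄²⁻] = [Ag⁺]^2(1.9×10⁻²)
[Ag⁺]^2 = 2.5×10⁻¹² / (1.9×10⁻²) = 1.3×10⁻¹⁰
[Ag⁺] = 1.1×10⁻⁵ M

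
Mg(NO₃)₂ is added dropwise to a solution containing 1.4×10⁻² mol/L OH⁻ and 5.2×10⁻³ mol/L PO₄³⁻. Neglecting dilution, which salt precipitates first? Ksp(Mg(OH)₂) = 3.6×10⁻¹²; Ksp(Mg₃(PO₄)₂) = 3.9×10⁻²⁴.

Mg(OH)₂

Each salt precipitates once Q = Ksp for that salt.
For Mg(OH)₂: [Mg²⁺] = (Ksp/[OH⁻]^2) = 1.8×10⁻⁸ mol/L
For Mg₃(PO₄)₂: [Mg²⁺] = (Ksp/[PO₄³⁻]^2)^(1/3) = 5.2×10⁻⁷ mol/L
Since Mg(OH)₂ needs less Mg²⁺ to reach saturation, it precipitates first.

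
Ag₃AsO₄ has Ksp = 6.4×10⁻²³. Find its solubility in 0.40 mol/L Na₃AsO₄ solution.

Ag₃AsO₄(s) ⇌ 3 Ag⁺(aq) + AsO₄³⁻(aq)
The solution already contains AsO₄³⁻ at 0.40 mol/L. Let s be the molar solubility of Ag₃AsO₄.
[AsO₄³⁻] ≈ 0.40 mol/L (common ion dominates); [Ag⁺] = 3s.
Ksp = [Ag⁺]^3[AsO₄³⁻] = (3s)^3(0.40)
(3s)^3 = 6.4×10⁻²³ / (0.40) = 1.6×10⁻²²
s = 1.8×10⁻⁸ mol/L

1.8×10⁻⁸ M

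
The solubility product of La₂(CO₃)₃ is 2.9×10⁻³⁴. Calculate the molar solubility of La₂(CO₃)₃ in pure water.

7.7×10⁻⁸ M

La₂(CO₃)₃(s) ⇌ 2 La³⁺(aq) + 3 CO₃²⁻(aq)
With molar solubility s: [La³⁺] = 2s, [CO₃²⁻] = 3s.
Ksp = [La³⁺]^2[CO₃²⁻]^3 = (2s)^2 · (3s)^3 = 108s^5
108s^5 = 2.9×10⁻³⁴  ⇒  s^5 = 2.7×10⁻³⁶
s = (2.7×10⁻³⁶)^(1/5) = 7.7×10⁻⁸ mol/L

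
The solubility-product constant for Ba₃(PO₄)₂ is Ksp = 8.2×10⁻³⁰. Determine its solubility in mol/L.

Ba₃(PO₄)₂(s) ⇌ 3 Ba²⁺(aq) + 2 PO₄³⁻(aq)
Call the molar solubility s, so that [Ba²⁺] = 3s and [PO₄³⁻] = 2s.
Ksp = [Ba²⁺]^3[PO₄³⁻]^2 = (3s)^3 · (2s)^2 = 108s^5
108s^5 = 8.2×10⁻³⁰  ⇒  s^5 = 7.6×10⁻³²
s = 6.0×10⁻⁷ mol/L

6.0×10⁻⁷ M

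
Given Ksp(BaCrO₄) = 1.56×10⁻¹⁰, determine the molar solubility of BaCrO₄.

BaCrO₄(s) ⇌ Ba²⁺(aq) + CrO₄²⁻(aq)
Call the molar solubility s, so that [Ba²⁺] = s and [CrO₄²⁻] = s.
Ksp = [Ba²⁺][CrO₄²⁻] = s · s = s^2
s^2 = 1.56×10⁻¹⁰
s = (1.56×10⁻¹⁰)^(1/2) = 1.25×10⁻⁵ M

1.25×10⁻⁵ M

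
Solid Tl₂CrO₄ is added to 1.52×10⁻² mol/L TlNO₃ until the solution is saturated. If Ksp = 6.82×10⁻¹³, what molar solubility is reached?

2.95×10⁻⁹ M

Tl₂CrO₄(s) ⇌ 2 Tl⁺(aq) + CrO₄²⁻(aq)
Tl⁺ is already present at 1.52×10⁻² mol/L. If s mol/L of Tl₂CrO₄ dissolves, [CrO₄²⁻] = s while [Tl⁺] ≈ 1.52×10⁻² mol/L.
Ksp = [Tl⁺]^2[CrO₄²⁻] = (1.52×10⁻²)^2s
s = 6.82×10⁻¹³ / (1.52×10⁻²)^2 = 2.95×10⁻⁹
s = 2.95×10⁻⁹ mol/L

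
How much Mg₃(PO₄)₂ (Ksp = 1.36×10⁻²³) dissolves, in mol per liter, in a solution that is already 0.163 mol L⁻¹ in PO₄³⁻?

2.67×10⁻⁸ M

Mg₃(PO₄)₂(s) ⇌ 3 Mg²⁺(aq) + 2 PO₄³⁻(aq)
PO₄³⁻ is already present at 0.163 mol L⁻¹. If s mol/L of Mg₃(PO₄)₂ dissolves, [Mg²⁺] = 3s while [PO₄³⁻] ≈ 0.163 mol L⁻¹.
Ksp = [Mg²⁺]^3[PO₄³⁻]^2 = (3s)^3(0.163)^2
(3s)^3 = 1.36×10⁻²³ / (0.163)^2 = 5.12×10⁻²²
s = 2.67×10⁻⁸ mol L⁻¹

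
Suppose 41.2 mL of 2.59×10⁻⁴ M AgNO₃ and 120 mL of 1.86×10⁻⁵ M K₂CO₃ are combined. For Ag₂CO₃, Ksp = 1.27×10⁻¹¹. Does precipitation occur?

The combined volume is 161.2 mL.
[Ag⁺] = (2.59×10⁻⁴)(41.2)/161.2 = 6.62×10⁻⁵ M
[CO₃²⁻] = (1.86×10⁻⁵)(120)/161.2 = 1.38×10⁻⁵ M
Q = [Ag⁺]^2[CO₃²⁻] = 6.07×10⁻¹⁴
Q < Ksp (6.07×10⁻¹⁴ vs 1.27×10⁻¹¹); the solution remains unsaturated and no precipitate forms.

No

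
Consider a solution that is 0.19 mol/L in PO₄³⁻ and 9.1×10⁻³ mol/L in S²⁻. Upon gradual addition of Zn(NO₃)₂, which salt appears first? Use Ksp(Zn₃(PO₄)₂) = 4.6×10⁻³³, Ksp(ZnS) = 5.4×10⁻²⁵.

A salt starts to precipitate once the ion product Q reaches its Ksp.
For Zn₃(PO₄)₂: [Zn²⁺] = (Ksp/[PO₄³⁻]^2)^(1/3) = 5.0×10⁻¹¹ mol/L
For ZnS: [Zn²⁺] = (Ksp/[S²⁻]) = 5.9×10⁻²³ mol/L
ZnS requires the lower [Zn²⁺], so it precipitates first.

ZnS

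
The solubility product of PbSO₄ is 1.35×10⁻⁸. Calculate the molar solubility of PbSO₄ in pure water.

1.16×10⁻⁴ M

PbSO₄(s) ⇌ Pb²⁺(aq) + SO₄²⁻(aq)
If s mol/L of PbSO₄ dissolves, [Pb²⁺] = s and [SO₄²⁻] = s.
Ksp = [Pb²⁺][SO₄²⁻] = s · s = s^2
s^2 = 1.35×10⁻⁸
Taking the 2nd root, s = 1.16×10⁻⁴ mol L⁻¹.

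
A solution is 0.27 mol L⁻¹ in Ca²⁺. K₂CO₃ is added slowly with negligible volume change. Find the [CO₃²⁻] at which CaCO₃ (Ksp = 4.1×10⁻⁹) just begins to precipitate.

Precipitation of each salt begins when its ion product equals Ksp.
CaCO₃(s) ⇌ Ca²⁺(aq) + CO₃²⁻(aq)
Ksp = [Ca²⁺][CO₃²⁻] = [CO₃²⁻](0.27)
[CO₃²⁻] = 4.1×10⁻⁹ / (0.27) = 1.5×10⁻⁸
[CO₃²⁻] = 1.5×10⁻⁸ mol L⁻¹

1.5×10⁻⁸ M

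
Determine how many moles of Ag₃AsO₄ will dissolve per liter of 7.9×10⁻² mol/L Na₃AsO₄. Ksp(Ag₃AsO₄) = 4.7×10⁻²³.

2.8×10⁻⁸ M

Ag₃AsO₄(s) ⇌ 3 Ag⁺(aq) + AsO₄³⁻(aq)
With AsO₄³⁻ already at 7.9×10⁻² mol/L and s small, take [AsO₄³⁻] ≈ 7.9×10⁻² mol/L and [Ag⁺] = 3s.
Ksp = [Ag⁺]^3[AsO₄³⁻] = (3s)^3(7.9×10⁻²)
(3s)^3 = 4.7×10⁻²³ / (7.9×10⁻²) = 5.9×10⁻²²
s = 2.8×10⁻⁸ mol/L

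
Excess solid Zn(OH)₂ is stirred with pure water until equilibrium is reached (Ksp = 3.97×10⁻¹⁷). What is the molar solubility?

2.15×10⁻⁶ M

Zn(OH)₂(s) ⇌ Zn²⁺(aq) + 2 OH⁻(aq)
Let s be the molar solubility. Then [Zn²⁺] = s and [OH⁻] = 2s.
Ksp = [Zn²⁺][OH⁻]^2 = s · (2s)^2 = 4s^3
4s^3 = 3.97×10⁻¹⁷  ⇒  s^3 = 9.93×10⁻¹⁸
s = (9.93×10⁻¹⁸)^(1/3) = 2.15×10⁻⁶ M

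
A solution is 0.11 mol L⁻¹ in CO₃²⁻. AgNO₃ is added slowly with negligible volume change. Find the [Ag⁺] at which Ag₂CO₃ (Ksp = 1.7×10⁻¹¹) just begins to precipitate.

1.2×10⁻⁵ M

A salt starts to precipitate once the ion product Q reaches its Ksp.
Ag₂CO₃(s) ⇌ 2 Ag⁺(aq) + CO₃²⁻(aq)
Ksp = [Ag⁺]^2[CO₃²⁻] = [Ag⁺]^2(0.11)
[Ag⁺]^2 = 1.7×10⁻¹¹ / (0.11) = 1.5×10⁻¹⁰
[Ag⁺] = 1.2×10⁻⁵ mol L⁻¹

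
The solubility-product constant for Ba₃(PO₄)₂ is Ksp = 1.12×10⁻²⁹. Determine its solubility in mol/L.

6.36×10⁻⁷ M

Ba₃(PO₄)₂(s) ⇌ 3 Ba²⁺(aq) + 2 PO₄³⁻(aq)
If s mol/L of Ba₃(PO₄)₂ dissolves, [Ba²⁺] = 3s and [PO₄³⁻] = 2s.
Ksp = [Ba²⁺]^3[PO₄³⁻]^2 = (3s)^3 · (2s)^2 = 108s^5
108s^5 = 1.12×10⁻²⁹  ⇒  s^5 = 1.04×10⁻³¹
s = 6.36×10⁻⁷ mol/L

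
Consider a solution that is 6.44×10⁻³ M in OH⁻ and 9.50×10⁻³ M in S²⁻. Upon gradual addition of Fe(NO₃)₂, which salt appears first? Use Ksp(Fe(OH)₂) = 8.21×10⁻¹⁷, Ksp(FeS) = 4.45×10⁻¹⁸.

Each salt precipitates once Q = Ksp for that salt.
For Fe(OH)₂: [Fe²⁺] = (Ksp/[OH⁻]^2) = 1.98×10⁻¹² M
For FeS: [Fe²⁺] = (Ksp/[S²⁻]) = 4.68×10⁻¹⁶ M
The smaller threshold [Fe²⁺] is reached first, so FeS precipitates first.

FeS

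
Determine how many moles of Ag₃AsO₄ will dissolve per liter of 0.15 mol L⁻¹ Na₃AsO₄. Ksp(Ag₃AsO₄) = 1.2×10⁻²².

Ag₃AsO₄(s) ⇌ 3 Ag⁺(aq) + AsO₄³⁻(aq)
The solution already contains AsO₄³⁻ at 0.15 mol L⁻¹. Let s be the molar solubility of Ag₃AsO₄.
[AsO₄³⁻] ≈ 0.15 mol L⁻¹ (common ion dominates); [Ag⁺] = 3s.
Ksp = [Ag⁺]^3[AsO₄³⁻] = (3s)^3(0.15)
(3s)^3 = 1.2×10⁻²² / (0.15) = 8.0×10⁻²²
s = 3.1×10⁻⁸ mol L⁻¹

3.1×10⁻⁸ M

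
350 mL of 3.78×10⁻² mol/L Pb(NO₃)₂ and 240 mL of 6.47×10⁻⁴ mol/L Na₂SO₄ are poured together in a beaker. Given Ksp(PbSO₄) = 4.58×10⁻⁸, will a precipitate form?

After mixing, V = 350 mL + 240 mL = 590 mL.
[Pb²⁺] = (3.78×10⁻²)(350)/590 = 2.24×10⁻² mol/L
[SO₄²⁻] = (6.47×10⁻⁴)(240)/590 = 2.63×10⁻⁴ mol/L
Q = [Pb²⁺][SO₄²⁻] = 5.90×10⁻⁶
Since Q (5.90×10⁻⁶) exceeds Ksp (4.58×10⁻⁸), PbSO₄ will precipitate.

Yes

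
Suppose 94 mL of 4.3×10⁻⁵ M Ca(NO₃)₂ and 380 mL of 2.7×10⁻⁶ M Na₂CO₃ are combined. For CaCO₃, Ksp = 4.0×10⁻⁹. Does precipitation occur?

No

After mixing, V = 94 mL + 380 mL = 474 mL.
[Ca²⁺] = (4.3×10⁻⁵)(94)/474 = 8.5×10⁻⁶ M
[CO₃²⁻] = (2.7×10⁻⁶)(380)/474 = 2.2×10⁻⁶ M
Q = [Ca²⁺][CO₃²⁻] = 1.8×10⁻¹¹
Since Q (1.8×10⁻¹¹) is less than Ksp (4.0×10⁻⁹), no CaCO₃ precipitates.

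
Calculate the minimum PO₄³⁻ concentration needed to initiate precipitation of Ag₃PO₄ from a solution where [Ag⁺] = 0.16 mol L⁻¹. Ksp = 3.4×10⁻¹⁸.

8.3×10⁻¹⁶ M

The threshold for precipitation is Q = Ksp.
Ag₃PO₄(s) ⇌ 3 Ag⁺(aq) + PO₄³⁻(aq)
Ksp = [Ag⁺]^3[PO₄³⁻] = [PO₄³⁻](0.16)^3
[PO₄³⁻] = 3.4×10⁻¹⁸ / (0.16)^3 = 8.3×10⁻¹⁶
[PO₄³⁻] = 8.3×10⁻¹⁶ mol L⁻¹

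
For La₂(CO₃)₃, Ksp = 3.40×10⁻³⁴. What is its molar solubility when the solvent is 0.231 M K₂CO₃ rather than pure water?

La₂(CO₃)₃(s) ⇌ 2 La³⁺(aq) + 3 CO₃²⁻(aq)
Let s be the solubility of La₂(CO₃)₃ here. The common ion gives [CO₃²⁻] ≈ 0.231 M, and [La³⁺] = 2s.
Ksp = [La³⁺]^2[CO₃²⁻]^3 = (2s)^2(0.231)^3
(2s)^2 = 3.40×10⁻³⁴ / (0.231)^3 = 2.76×10⁻³²
s = 8.30×10⁻¹⁷ M

8.30×10⁻¹⁷ M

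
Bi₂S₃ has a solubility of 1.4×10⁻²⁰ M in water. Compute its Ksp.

Bi₂S₃(s) ⇌ 2 Bi³⁺(aq) + 3 S²⁻(aq)
With molar solubility s: [Bi³⁺] = 2s, [S²⁻] = 3s.
Ksp = [Bi³⁺]^2[S²⁻]^3 = (2s)^2 · (3s)^3 = 108s^5
Ksp = 108 × (1.4×10⁻²⁰)^5 = 5.8×10⁻⁹⁸

Ksp = 5.8×10⁻⁹⁸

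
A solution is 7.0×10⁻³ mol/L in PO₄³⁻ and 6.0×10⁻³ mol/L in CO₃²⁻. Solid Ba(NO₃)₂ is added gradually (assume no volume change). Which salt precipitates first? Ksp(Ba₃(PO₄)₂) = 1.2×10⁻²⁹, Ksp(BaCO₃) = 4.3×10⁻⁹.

Ba₃(PO₄)₂

Precipitation of each salt begins when its ion product equals Ksp.
For Ba₃(PO₄)₂: [Ba²⁺] = (Ksp/[PO₄³⁻]^2)^(1/3) = 6.3×10⁻⁹ mol/L
For BaCO₃: [Ba²⁺] = (Ksp/[CO₃²⁻]) = 7.2×10⁻⁷ mol/L
Ba₃(PO₄)₂ requires the lower [Ba²⁺], so it precipitates first.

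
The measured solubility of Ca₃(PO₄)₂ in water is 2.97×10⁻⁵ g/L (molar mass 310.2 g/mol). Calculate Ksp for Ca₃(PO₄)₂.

Molar solubility s = (2.97×10⁻⁵ g/L) / (310.2 g/mol) = 9.5745×10⁻⁸ mol/L
Ca₃(PO₄)₂(s) ⇌ 3 Ca²⁺(aq) + 2 PO₄³⁻(aq)
With molar solubility s: [Ca²⁺] = 3s, [PO₄³⁻] = 2s.
Ksp = [Ca²⁺]^3[PO₄³⁻]^2 = (3s)^3 · (2s)^2 = 108s^5
Ksp = 108 × (9.5745×10⁻⁸)^5 = 8.69×10⁻³⁴

Ksp = 8.69×10⁻³⁴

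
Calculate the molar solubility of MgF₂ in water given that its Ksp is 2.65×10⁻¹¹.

1.88×10⁻⁴ M

MgF₂(s) ⇌ Mg²⁺(aq) + 2 F⁻(aq)
Call the molar solubility s, so that [Mg²⁺] = s and [F⁻] = 2s.
Ksp = [Mg²⁺][F⁻]^2 = s · (2s)^2 = 4s^3
4s^3 = 2.65×10⁻¹¹  ⇒  s^3 = 6.63×10⁻¹²
s = 1.88×10⁻⁴ mol L⁻¹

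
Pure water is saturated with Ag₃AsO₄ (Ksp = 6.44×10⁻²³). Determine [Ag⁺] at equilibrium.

Ag₃AsO₄(s) ⇌ 3 Ag⁺(aq) + AsO₄³⁻(aq)
For each mole of Ag₃AsO₄ that dissolves per liter, [Ag⁺] = 3s and [AsO₄³⁻] = s; let s denote this solubility.
Ksp = [Ag⁺]^3[AsO₄³⁻] = (3s)^3 · s = 27s^4 = 6.44×10⁻²³
s = 1.24×10⁻⁶ mol/L
[Ag⁺] = 3s = 3.73×10⁻⁶ mol/L

3.73×10⁻⁶ M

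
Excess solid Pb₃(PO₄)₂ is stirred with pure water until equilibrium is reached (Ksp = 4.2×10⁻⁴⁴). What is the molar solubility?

Pb₃(PO₄)₂(s) ⇌ 3 Pb²⁺(aq) + 2 PO₄³⁻(aq)
Call the molar solubility s, so that [Pb²⁺] = 3s and [PO₄³⁻] = 2s.
Ksp = [Pb²⁺]^3[PO₄³⁻]^2 = (3s)^3 · (2s)^2 = 108s^5
108s^5 = 4.2×10⁻⁴⁴  ⇒  s^5 = 3.9×10⁻⁴⁶
s = (3.9×10⁻⁴⁶)^(1/5) = 8.3×10⁻¹⁰ mol/L

8.3×10⁻¹⁰ M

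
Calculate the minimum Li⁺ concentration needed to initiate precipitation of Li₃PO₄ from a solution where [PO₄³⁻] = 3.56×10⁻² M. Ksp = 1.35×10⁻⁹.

3.36×10⁻³ M

Precipitation of each salt begins when its ion product equals Ksp.
Li₃PO₄(s) ⇌ 3 Li⁺(aq) + PO₄³⁻(aq)
Ksp = [Li⁺]^3[PO₄³⁻] = [Li⁺]^3(3.56×10⁻²)
[Li⁺]^3 = 1.35×10⁻⁹ / (3.56×10⁻²) = 3.79×10⁻⁸
[Li⁺] = 3.36×10⁻³ M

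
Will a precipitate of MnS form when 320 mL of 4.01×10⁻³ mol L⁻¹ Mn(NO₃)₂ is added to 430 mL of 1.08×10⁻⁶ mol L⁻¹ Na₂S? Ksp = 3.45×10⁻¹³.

Yes

After mixing, V = 320 mL + 430 mL = 750 mL.
[Mn²⁺] = (4.01×10⁻³)(320)/750 = 1.71×10⁻³ mol L⁻¹
[S²⁻] = (1.08×10⁻⁶)(430)/750 = 6.19×10⁻⁷ mol L⁻¹
Q = [Mn²⁺][S²⁻] = 1.06×10⁻⁹
Because Q > Ksp (1.06×10⁻⁹ vs 3.45×10⁻¹³), a precipitate of MnS forms.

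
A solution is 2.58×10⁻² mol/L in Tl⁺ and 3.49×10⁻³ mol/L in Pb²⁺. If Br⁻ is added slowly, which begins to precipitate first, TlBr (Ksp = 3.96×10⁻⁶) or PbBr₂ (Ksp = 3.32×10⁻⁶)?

Precipitation of each salt begins when its ion product equals Ksp.
For TlBr: [Br⁻] = (Ksp/[Tl⁺]) = 1.53×10⁻⁴ mol/L
For PbBr₂: [Br⁻] = (Ksp/[Pb²⁺])^(1/2) = 3.08×10⁻² mol/L
Since TlBr needs less Br⁻ to reach saturation, it precipitates first.

TlBr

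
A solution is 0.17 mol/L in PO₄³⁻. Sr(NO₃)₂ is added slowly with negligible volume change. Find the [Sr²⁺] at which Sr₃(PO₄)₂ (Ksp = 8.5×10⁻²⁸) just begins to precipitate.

Precipitation begins when Q = Ksp.
Sr₃(PO₄)₂(s) ⇌ 3 Sr²⁺(aq) + 2 PO₄³⁻(aq)
Ksp = [Sr²⁺]^3[PO₄³⁻]^2 = [Sr²⁺]^3(0.17)^2
[Sr²⁺]^3 = 8.5×10⁻²⁸ / (0.17)^2 = 2.9×10⁻²⁶
[Sr²⁺] = 3.1×10⁻⁹ mol/L

3.1×10⁻⁹ M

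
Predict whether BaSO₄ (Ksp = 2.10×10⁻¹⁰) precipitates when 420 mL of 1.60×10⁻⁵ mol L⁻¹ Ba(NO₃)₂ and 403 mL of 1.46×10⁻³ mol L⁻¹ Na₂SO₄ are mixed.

After mixing, V = 420 mL + 403 mL = 823 mL.
[Ba²⁺] = (1.60×10⁻⁵)(420)/823 = 8.17×10⁻⁶ mol L⁻¹
[SO₄²⁻] = (1.46×10⁻³)(403)/823 = 7.15×10⁻⁴ mol L⁻¹
Q = [Ba²⁺][SO₄²⁻] = 5.84×10⁻⁹
Q = 5.84×10⁻⁹ > Ksp = 2.10×10⁻¹⁰, so the solution is supersaturated and BaSO₄ precipitates.

Yes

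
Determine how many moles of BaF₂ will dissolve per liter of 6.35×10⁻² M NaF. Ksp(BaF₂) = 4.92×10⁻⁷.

1.22×10⁻⁴ M

BaF₂(s) ⇌ Ba²⁺(aq) + 2 F⁻(aq)
With F⁻ already at 6.35×10⁻² M and s small, take [F⁻] ≈ 6.35×10⁻² M and [Ba²⁺] = s.
Ksp = [Ba²⁺][F⁻]^2 = s(6.35×10⁻²)^2
s = 4.92×10⁻⁷ / (6.35×10⁻²)^2 = 1.22×10⁻⁴
s = 1.22×10⁻⁴ M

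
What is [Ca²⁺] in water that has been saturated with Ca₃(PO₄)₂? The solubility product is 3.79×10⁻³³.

3.86×10⁻⁷ M

Ca₃(PO₄)₂(s) ⇌ 3 Ca²⁺(aq) + 2 PO₄³⁻(aq)
Call the molar solubility s, so that [Ca²⁺] = 3s and [PO₄³⁻] = 2s.
Ksp = [Ca²⁺]^3[PO₄³⁻]^2 = (3s)^3 · (2s)^2 = 108s^5 = 3.79×10⁻³³
s = 1.29×10⁻⁷ M
[Ca²⁺] = 3s = 3.86×10⁻⁷ M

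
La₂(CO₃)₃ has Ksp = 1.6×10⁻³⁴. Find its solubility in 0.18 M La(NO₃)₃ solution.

5.7×10⁻¹² M

La₂(CO₃)₃(s) ⇌ 2 La³⁺(aq) + 3 CO₃²⁻(aq)
The solution already contains La³⁺ at 0.18 M. Let s be the molar solubility of La₂(CO₃)₃.
[La³⁺] ≈ 0.18 M (common ion dominates); [CO₃²⁻] = 3s.
Ksp = [La³⁺]^2[CO₃²⁻]^3 = (0.18)^2(3s)^3
(3s)^3 = 1.6×10⁻³⁴ / (0.18)^2 = 4.9×10⁻³³
s = 5.7×10⁻¹² M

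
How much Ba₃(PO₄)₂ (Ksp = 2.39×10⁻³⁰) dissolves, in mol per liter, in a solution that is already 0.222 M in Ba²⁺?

7.39×10⁻¹⁵ M

Ba₃(PO₄)₂(s) ⇌ 3 Ba²⁺(aq) + 2 PO₄³⁻(aq)
The solution already contains Ba²⁺ at 0.222 M. Let s be the molar solubility of Ba₃(PO₄)₂.
[Ba²⁺] ≈ 0.222 M (common ion dominates); [PO₄³⁻] = 2s.
Ksp = [Ba²⁺]^3[PO₄³⁻]^2 = (0.222)^3(2s)^2
(2s)^2 = 2.39×10⁻³⁰ / (0.222)^3 = 2.18×10⁻²⁸
s = 7.39×10⁻¹⁵ M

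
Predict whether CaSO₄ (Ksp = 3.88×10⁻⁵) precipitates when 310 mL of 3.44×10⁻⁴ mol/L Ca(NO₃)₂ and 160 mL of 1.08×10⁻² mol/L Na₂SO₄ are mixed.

Total volume after mixing = 310 + 160 = 470 mL.
[Ca²⁺] = (3.44×10⁻⁴)(310)/470 = 2.27×10⁻⁴ mol/L
[SO₄²⁻] = (1.08×10⁻²)(160)/470 = 3.68×10⁻³ mol/L
Q = [Ca²⁺][SO₄²⁻] = 8.34×10⁻⁷
Since Q (8.34×10⁻⁷) is less than Ksp (3.88×10⁻⁵), no CaSO₄ precipitates.

No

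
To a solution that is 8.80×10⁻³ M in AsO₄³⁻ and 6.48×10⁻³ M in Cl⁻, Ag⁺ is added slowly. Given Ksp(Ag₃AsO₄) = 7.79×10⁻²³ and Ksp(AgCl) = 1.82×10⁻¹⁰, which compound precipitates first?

Precipitation of each salt begins when its ion product equals Ksp.
For Ag₃AsO₄: [Ag⁺] = (Ksp/[AsO₄³⁻])^(1/3) = 2.07×10⁻⁷ M
For AgCl: [Ag⁺] = (Ksp/[Cl⁻]) = 2.81×10⁻⁸ M
The smaller threshold [Ag⁺] is reached first, so AgCl precipitates first.

AgCl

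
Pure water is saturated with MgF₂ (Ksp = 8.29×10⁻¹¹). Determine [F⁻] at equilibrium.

MgF₂(s) ⇌ Mg²⁺(aq) + 2 F⁻(aq)
For each mole of MgF₂ that dissolves per liter, [Mg²⁺] = s and [F⁻] = 2s; let s denote this solubility.
Ksp = [Mg²⁺][F⁻]^2 = s · (2s)^2 = 4s^3 = 8.29×10⁻¹¹
s = 2.75×10⁻⁴ M
[F⁻] = 2s = 5.49×10⁻⁴ M

5.49×10⁻⁴ M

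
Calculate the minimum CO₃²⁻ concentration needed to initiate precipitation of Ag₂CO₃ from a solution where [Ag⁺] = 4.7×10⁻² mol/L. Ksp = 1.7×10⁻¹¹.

Each salt precipitates once Q = Ksp for that salt.
Ag₂CO₃(s) ⇌ 2 Ag⁺(aq) + CO₃²⁻(aq)
Ksp = [Ag⁺]^2[CO₃²⁻] = [CO₃²⁻](4.7×10⁻²)^2
[CO₃²⁻] = 1.7×10⁻¹¹ / (4.7×10⁻²)^2 = 7.7×10⁻⁹
[CO₃²⁻] = 7.7×10⁻⁹ mol/L

7.7×10⁻⁹ M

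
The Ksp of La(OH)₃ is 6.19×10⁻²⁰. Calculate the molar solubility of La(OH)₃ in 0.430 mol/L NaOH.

7.79×10⁻¹⁹ M

La(OH)₃(s) ⇌ La³⁺(aq) + 3 OH⁻(aq)
OH⁻ is already present at 0.430 mol/L. If s mol/L of La(OH)₃ dissolves, [La³⁺] = s while [OH⁻] ≈ 0.430 mol/L.
Ksp = [La³⁺][OH⁻]^3 = s(0.430)^3
s = 6.19×10⁻²⁰ / (0.430)^3 = 7.79×10⁻¹⁹
s = 7.79×10⁻¹⁹ mol/L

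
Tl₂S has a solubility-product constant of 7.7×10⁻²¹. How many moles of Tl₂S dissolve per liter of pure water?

Tl₂S(s) ⇌ 2 Tl⁺(aq) + S²⁻(aq)
For each mole of Tl₂S that dissolves per liter, [Tl⁺] = 2s and [S²⁻] = s; let s denote this solubility.
Ksp = [Tl⁺]^2[S²⁻] = (2s)^2 · s = 4s^3
4s^3 = 7.7×10⁻²¹  ⇒  s^3 = 1.9×10⁻²¹
Taking the 3rd root, s = 1.2×10⁻⁷ M.

1.2×10⁻⁷ M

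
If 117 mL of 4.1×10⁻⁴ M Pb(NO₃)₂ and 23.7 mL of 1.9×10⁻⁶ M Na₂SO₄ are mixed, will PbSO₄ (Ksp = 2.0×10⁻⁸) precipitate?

No

Total volume after mixing = 117 + 23.7 = 140.7 mL.
[Pb²⁺] = (4.1×10⁻⁴)(117)/140.7 = 3.4×10⁻⁴ M
[SO₄²⁻] = (1.9×10⁻⁶)(23.7)/140.7 = 3.2×10⁻⁷ M
Q = [Pb²⁺][SO₄²⁻] = 1.1×10⁻¹⁰
Q = 1.1×10⁻¹⁰ < Ksp = 2.0×10⁻⁸, so the solution is unsaturated and no precipitate forms.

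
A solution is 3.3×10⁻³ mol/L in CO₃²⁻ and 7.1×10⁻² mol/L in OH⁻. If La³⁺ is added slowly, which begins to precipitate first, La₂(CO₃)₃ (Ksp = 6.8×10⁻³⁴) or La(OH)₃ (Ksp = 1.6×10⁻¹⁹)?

La(OH)₃

A salt starts to precipitate once the ion product Q reaches its Ksp.
For La₂(CO₃)₃: [La³⁺] = (Ksp/[CO₃²⁻]^3)^(1/2) = 1.4×10⁻¹³ mol/L
For La(OH)₃: [La³⁺] = (Ksp/[OH⁻]^3) = 4.5×10⁻¹⁶ mol/L
Since La(OH)₃ needs less La³⁺ to reach saturation, it precipitates first.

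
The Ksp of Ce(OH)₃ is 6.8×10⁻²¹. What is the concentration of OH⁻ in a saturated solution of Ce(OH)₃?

Ce(OH)₃(s) ⇌ Ce³⁺(aq) + 3 OH⁻(aq)
If s mol/L of Ce(OH)₃ dissolves, [Ce³⁺] = s and [OH⁻] = 3s.
Ksp = [Ce³⁺][OH⁻]^3 = s · (3s)^3 = 27s^4 = 6.8×10⁻²¹
s = 4.0×10⁻⁶ M
[OH⁻] = 3s = 1.2×10⁻⁵ M

1.2×10⁻⁵ M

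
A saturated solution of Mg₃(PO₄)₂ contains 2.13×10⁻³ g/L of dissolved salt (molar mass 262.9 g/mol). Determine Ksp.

Ksp = 3.77×10⁻²⁴

Convert to molarity: s = 2.13×10⁻³ / 262.9 = 8.1019×10⁻⁶ mol/L
Mg₃(PO₄)₂(s) ⇌ 3 Mg²⁺(aq) + 2 PO₄³⁻(aq)
Call the molar solubility s, so that [Mg²⁺] = 3s and [PO₄³⁻] = 2s.
Ksp = [Mg²⁺]^3[PO₄³⁻]^2 = (3s)^3 · (2s)^2 = 108s^5
Ksp = 108 × (8.1019×10⁻⁶)^5 = 3.77×10⁻²⁴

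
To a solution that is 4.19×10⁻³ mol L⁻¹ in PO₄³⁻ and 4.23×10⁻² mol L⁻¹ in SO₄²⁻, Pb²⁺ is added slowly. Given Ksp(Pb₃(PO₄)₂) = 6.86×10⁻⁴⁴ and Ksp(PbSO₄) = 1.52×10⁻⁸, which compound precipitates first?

Each salt precipitates once Q = Ksp for that salt.
For Pb₃(PO₄)₂: [Pb²⁺] = (Ksp/[PO₄³⁻]^2)^(1/3) = 1.58×10⁻¹³ mol L⁻¹
For PbSO₄: [Pb²⁺] = (Ksp/[SO₄²⁻]) = 3.59×10⁻⁷ mol L⁻¹
Since Pb₃(PO₄)₂ needs less Pb²⁺ to reach saturation, it precipitates first.

Pb₃(PO₄)₂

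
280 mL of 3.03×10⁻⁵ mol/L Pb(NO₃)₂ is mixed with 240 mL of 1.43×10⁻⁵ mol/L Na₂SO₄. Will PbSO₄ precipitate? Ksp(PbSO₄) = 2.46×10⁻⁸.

No

After mixing, V = 280 mL + 240 mL = 520 mL.
[Pb²⁺] = (3.03×10⁻⁵)(280)/520 = 1.63×10⁻⁵ mol/L
[SO₄²⁻] = (1.43×10⁻⁵)(240)/520 = 6.60×10⁻⁶ mol/L
Q = [Pb²⁺][SO₄²⁻] = 1.08×10⁻¹⁰
Since Q (1.08×10⁻¹⁰) is less than Ksp (2.46×10⁻⁸), no PbSO₄ precipitates.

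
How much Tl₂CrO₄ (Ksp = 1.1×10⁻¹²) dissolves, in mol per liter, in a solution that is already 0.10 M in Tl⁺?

Tl₂CrO₄(s) ⇌ 2 Tl⁺(aq) + CrO₄²⁻(aq)
Let s be the solubility of Tl₂CrO₄ here. The common ion gives [Tl⁺] ≈ 0.10 M, and [CrO₄²⁻] = s.
Ksp = [Tl⁺]^2[CrO₄²⁻] = (0.10)^2s
s = 1.1×10⁻¹² / (0.10)^2 = 1.1×10⁻¹⁰
s = 1.1×10⁻¹⁰ M

1.1×10⁻¹⁰ M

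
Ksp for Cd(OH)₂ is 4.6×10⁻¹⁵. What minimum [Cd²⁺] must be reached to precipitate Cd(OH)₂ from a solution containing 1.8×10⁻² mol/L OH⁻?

Each salt precipitates once Q = Ksp for that salt.
Cd(OH)₂(s) ⇌ Cd²⁺(aq) + 2 OH⁻(aq)
Ksp = [Cd²⁺][OH⁻]^2 = [Cd²⁺](1.8×10⁻²)^2
[Cd²⁺] = 4.6×10⁻¹⁵ / (1.8×10⁻²)^2 = 1.4×10⁻¹¹
[Cd²⁺] = 1.4×10⁻¹¹ mol/L

1.4×10⁻¹¹ M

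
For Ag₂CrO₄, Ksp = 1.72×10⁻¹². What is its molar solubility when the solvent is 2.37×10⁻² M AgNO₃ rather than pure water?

Ag₂CrO₄(s) ⇌ 2 Ag⁺(aq) + CrO₄²⁻(aq)
Ag⁺ is already present at 2.37×10⁻² M. If s mol/L of Ag₂CrO₄ dissolves, [CrO₄²⁻] = s while [Ag⁺] ≈ 2.37×10⁻² M.
Ksp = [Ag⁺]^2[CrO₄²⁻] = (2.37×10⁻²)^2s
s = 1.72×10⁻¹² / (2.37×10⁻²)^2 = 3.06×10⁻⁹
s = 3.06×10⁻⁹ M

3.06×10⁻⁹ M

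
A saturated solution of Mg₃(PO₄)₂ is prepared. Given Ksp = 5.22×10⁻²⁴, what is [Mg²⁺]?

Mg₃(PO₄)₂(s) ⇌ 3 Mg²⁺(aq) + 2 PO₄³⁻(aq)
If s mol/L of Mg₃(PO₄)₂ dissolves, [Mg²⁺] = 3s and [PO₄³⁻] = 2s.
Ksp = [Mg²⁺]^3[PO₄³⁻]^2 = (3s)^3 · (2s)^2 = 108s^5 = 5.22×10⁻²⁴
s = 8.65×10⁻⁶ mol/L
[Mg²⁺] = 3s = 2.59×10⁻⁵ mol/L

2.59×10⁻⁵ M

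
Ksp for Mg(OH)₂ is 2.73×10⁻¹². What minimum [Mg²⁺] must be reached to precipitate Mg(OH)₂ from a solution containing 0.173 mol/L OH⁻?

9.12×10⁻¹¹ M

The threshold for precipitation is Q = Ksp.
Mg(OH)₂(s) ⇌ Mg²⁺(aq) + 2 OH⁻(aq)
Ksp = [Mg²⁺][OH⁻]^2 = [Mg²⁺](0.173)^2
[Mg²⁺] = 2.73×10⁻¹² / (0.173)^2 = 9.12×10⁻¹¹
[Mg²⁺] = 9.12×10⁻¹¹ mol/L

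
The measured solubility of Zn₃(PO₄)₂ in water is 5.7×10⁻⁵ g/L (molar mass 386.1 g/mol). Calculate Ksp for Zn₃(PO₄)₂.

Ksp = 7.6×10⁻³³

Convert to molarity: s = 5.7×10⁻⁵ / 386.1 = 1.476×10⁻⁷ mol/L
Zn₃(PO₄)₂(s) ⇌ 3 Zn²⁺(aq) + 2 PO₄³⁻(aq)
If s mol/L of Zn₃(PO₄)₂ dissolves, [Zn²⁺] = 3s and [PO₄³⁻] = 2s.
Ksp = [Zn²⁺]^3[PO₄³⁻]^2 = (3s)^3 · (2s)^2 = 108s^5
Ksp = 108 × (1.476×10⁻⁷)^5 = 7.6×10⁻³³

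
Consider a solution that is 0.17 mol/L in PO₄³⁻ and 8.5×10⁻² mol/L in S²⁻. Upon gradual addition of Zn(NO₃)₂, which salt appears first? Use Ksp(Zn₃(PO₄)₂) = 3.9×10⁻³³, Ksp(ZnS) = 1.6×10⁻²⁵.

ZnS

A salt starts to precipitate once the ion product Q reaches its Ksp.
For Zn₃(PO₄)₂: [Zn²⁺] = (Ksp/[PO₄³⁻]^2)^(1/3) = 5.1×10⁻¹¹ mol/L
For ZnS: [Zn²⁺] = (Ksp/[S²⁻]) = 1.9×10⁻²⁴ mol/L
ZnS requires the lower [Zn²⁺], so it precipitates first.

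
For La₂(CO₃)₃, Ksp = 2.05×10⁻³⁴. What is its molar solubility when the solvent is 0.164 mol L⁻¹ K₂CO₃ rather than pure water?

La₂(CO₃)₃(s) ⇌ 2 La³⁺(aq) + 3 CO₃²⁻(aq)
Let s be the solubility of La₂(CO₃)₃ here. The common ion gives [CO₃²⁻] ≈ 0.164 mol L⁻¹, and [La³⁺] = 2s.
Ksp = [La³⁺]^2[CO₃²⁻]^3 = (2s)^2(0.164)^3
(2s)^2 = 2.05×10⁻³⁴ / (0.164)^3 = 4.65×10⁻³²
s = 1.08×10⁻¹⁶ mol L⁻¹

1.08×10⁻¹⁶ M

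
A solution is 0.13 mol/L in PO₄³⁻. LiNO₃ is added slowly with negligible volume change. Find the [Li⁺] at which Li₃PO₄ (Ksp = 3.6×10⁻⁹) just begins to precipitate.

3.0×10⁻³ M

The threshold for precipitation is Q = Ksp.
Li₃PO₄(s) ⇌ 3 Li⁺(aq) + PO₄³⁻(aq)
Ksp = [Li⁺]^3[PO₄³⁻] = [Li⁺]^3(0.13)
[Li⁺]^3 = 3.6×10⁻⁹ / (0.13) = 2.8×10⁻⁸
[Li⁺] = 3.0×10⁻³ mol/L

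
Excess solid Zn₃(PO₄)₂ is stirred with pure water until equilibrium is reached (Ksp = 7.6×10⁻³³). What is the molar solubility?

1.5×10⁻⁷ M

Zn₃(PO₄)₂(s) ⇌ 3 Zn²⁺(aq) + 2 PO₄³⁻(aq)
Let s be the molar solubility. Then [Zn²⁺] = 3s and [PO₄³⁻] = 2s.
Ksp = [Zn²⁺]^3[PO₄³⁻]^2 = (3s)^3 · (2s)^2 = 108s^5
108s^5 = 7.6×10⁻³³  ⇒  s^5 = 7.0×10⁻³⁵
s = 1.5×10⁻⁷ mol/L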